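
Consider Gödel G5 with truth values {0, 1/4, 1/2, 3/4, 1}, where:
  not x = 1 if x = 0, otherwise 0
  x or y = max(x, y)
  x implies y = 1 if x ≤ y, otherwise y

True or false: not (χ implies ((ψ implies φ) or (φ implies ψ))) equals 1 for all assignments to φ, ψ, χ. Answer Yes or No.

Counterexample: take φ = 0, ψ = 0, χ = 0.
ψ implies φ = 0 implies 0 = 1
φ implies ψ = 0 implies 0 = 1
(ψ implies φ) or (φ implies ψ) = 1 or 1 = 1
χ implies ((ψ implies φ) or (φ implies ψ)) = 0 implies 1 = 1
not (χ implies ((ψ implies φ) or (φ implies ψ))) = not 1 = 0
This gives 0 ≠ 1.

No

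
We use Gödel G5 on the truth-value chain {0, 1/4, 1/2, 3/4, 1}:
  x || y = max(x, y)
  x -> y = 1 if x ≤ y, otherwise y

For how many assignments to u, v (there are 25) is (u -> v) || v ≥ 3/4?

value 1: 15 assignments (counts)
value 3/4: 1 assignment (counts)
value 1/2: 2 assignments
value 1/4: 3 assignments
value 0: 4 assignments
So 16 of the 25 assignments meet the threshold.

16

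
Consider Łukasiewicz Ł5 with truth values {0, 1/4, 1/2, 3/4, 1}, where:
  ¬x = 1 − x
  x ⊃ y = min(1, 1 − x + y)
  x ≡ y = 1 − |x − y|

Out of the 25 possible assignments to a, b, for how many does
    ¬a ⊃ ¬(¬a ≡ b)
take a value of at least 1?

value 1: 13 assignments (counts)
value 3/4: 5 assignments
value 1/2: 4 assignments
value 1/4: 2 assignments
value 0: 1 assignment
So 13 of the 25 assignments meet the threshold.

13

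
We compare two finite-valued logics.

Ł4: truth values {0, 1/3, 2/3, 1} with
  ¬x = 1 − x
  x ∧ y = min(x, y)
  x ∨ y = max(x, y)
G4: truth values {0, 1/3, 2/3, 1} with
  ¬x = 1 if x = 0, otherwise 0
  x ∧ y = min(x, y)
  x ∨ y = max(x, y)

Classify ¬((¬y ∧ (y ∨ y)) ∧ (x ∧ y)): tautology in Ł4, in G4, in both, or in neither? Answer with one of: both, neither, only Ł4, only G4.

In Ł4: at x = 1/3, y = 1/3 the value is 2/3 — not a tautology.
In G4: every assignment gives 1 — tautology.

only G4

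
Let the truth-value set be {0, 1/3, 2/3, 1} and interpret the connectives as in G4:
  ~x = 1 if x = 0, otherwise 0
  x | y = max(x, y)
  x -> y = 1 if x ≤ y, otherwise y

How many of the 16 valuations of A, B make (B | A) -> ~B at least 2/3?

4

A = 0, B = 0 ↦ 1  ≥
A = 0, B = 1/3 ↦ 0  <
A = 0, B = 2/3 ↦ 0  <
A = 0, B = 1 ↦ 0  <
A = 1/3, B = 0 ↦ 1  ≥
A = 1/3, B = 1/3 ↦ 0  <
A = 1/3, B = 2/3 ↦ 0  <
A = 1/3, B = 1 ↦ 0  <
A = 2/3, B = 0 ↦ 1  ≥
A = 2/3, B = 1/3 ↦ 0  <
A = 2/3, B = 2/3 ↦ 0  <
A = 2/3, B = 1 ↦ 0  <
A = 1, B = 0 ↦ 1  ≥
A = 1, B = 1/3 ↦ 0  <
A = 1, B = 2/3 ↦ 0  <
A = 1, B = 1 ↦ 0  <
So 4 of the 16 assignments meet the threshold.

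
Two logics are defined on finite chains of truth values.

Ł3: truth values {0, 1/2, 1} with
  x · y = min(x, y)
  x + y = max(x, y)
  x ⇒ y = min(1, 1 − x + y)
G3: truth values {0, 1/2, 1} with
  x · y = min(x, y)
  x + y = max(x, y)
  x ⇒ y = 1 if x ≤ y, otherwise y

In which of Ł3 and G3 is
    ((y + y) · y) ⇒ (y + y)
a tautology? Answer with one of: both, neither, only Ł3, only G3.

In Ł3: every assignment gives 1 — tautology.
In G3: every assignment gives 1 — tautology.

both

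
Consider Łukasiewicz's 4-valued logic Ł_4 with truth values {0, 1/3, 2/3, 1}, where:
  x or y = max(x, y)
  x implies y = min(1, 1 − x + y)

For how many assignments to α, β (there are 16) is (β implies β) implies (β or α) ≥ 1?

α = 0, β = 0 ↦ 0  <
α = 0, β = 1/3 ↦ 1/3  <
α = 0, β = 2/3 ↦ 2/3  <
α = 0, β = 1 ↦ 1  ≥
α = 1/3, β = 0 ↦ 1/3  <
α = 1/3, β = 1/3 ↦ 1/3  <
α = 1/3, β = 2/3 ↦ 2/3  <
α = 1/3, β = 1 ↦ 1  ≥
α = 2/3, β = 0 ↦ 2/3  <
α = 2/3, β = 1/3 ↦ 2/3  <
α = 2/3, β = 2/3 ↦ 2/3  <
α = 2/3, β = 1 ↦ 1  ≥
α = 1, β = 0 ↦ 1  ≥
α = 1, β = 1/3 ↦ 1  ≥
α = 1, β = 2/3 ↦ 1  ≥
α = 1, β = 1 ↦ 1  ≥
So 7 of the 16 assignments meet the threshold.

7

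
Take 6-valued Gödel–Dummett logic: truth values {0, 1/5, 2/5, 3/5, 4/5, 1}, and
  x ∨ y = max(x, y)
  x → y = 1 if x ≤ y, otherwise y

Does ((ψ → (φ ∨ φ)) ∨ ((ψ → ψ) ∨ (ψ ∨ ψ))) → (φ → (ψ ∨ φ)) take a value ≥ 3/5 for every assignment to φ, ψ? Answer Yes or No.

At φ = 1/5, ψ = 4/5, for instance:
φ ∨ φ = 1/5 ∨ 1/5 = 1/5
ψ → (φ ∨ φ) = 4/5 → 1/5 = 1/5
ψ → ψ = 4/5 → 4/5 = 1
ψ ∨ ψ = 4/5 ∨ 4/5 = 4/5
(ψ → ψ) ∨ (ψ ∨ ψ) = 1 ∨ 4/5 = 1
(ψ → (φ ∨ φ)) ∨ ((ψ → ψ) ∨ (ψ ∨ ψ)) = 1/5 ∨ 1 = 1
ψ ∨ φ = 4/5 ∨ 1/5 = 4/5
φ → (ψ ∨ φ) = 1/5 → 4/5 = 1
((ψ → (φ ∨ φ)) ∨ ((ψ → ψ) ∨ (ψ ∨ ψ))) → (φ → (ψ ∨ φ)) = 1 → 1 = 1
and checking the remaining 35 assignments likewise gives ≥ 3/5 in every case.

Yes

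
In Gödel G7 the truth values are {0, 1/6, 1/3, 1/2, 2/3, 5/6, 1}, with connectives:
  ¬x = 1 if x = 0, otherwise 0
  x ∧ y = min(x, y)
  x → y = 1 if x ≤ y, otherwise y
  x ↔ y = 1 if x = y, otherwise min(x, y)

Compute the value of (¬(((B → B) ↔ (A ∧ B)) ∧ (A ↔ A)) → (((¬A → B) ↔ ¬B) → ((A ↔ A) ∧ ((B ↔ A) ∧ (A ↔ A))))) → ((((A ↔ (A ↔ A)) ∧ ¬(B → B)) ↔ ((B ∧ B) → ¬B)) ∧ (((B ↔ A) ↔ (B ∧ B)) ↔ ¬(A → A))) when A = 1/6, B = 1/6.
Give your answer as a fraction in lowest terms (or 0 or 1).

0

B → B = 1/6 → 1/6 = 1
A ∧ B = 1/6 ∧ 1/6 = 1/6
(B → B) ↔ (A ∧ B) = 1 ↔ 1/6 = 1/6
A ↔ A = 1/6 ↔ 1/6 = 1
((B → B) ↔ (A ∧ B)) ∧ (A ↔ A) = 1/6 ∧ 1 = 1/6
¬(((B → B) ↔ (A ∧ B)) ∧ (A ↔ A)) = ¬1/6 = 0
¬A = ¬1/6 = 0
¬A → B = 0 → 1/6 = 1
¬B = ¬1/6 = 0
(¬A → B) ↔ ¬B = 1 ↔ 0 = 0
A ↔ A = 1/6 ↔ 1/6 = 1
B ↔ A = 1/6 ↔ 1/6 = 1
A ↔ A = 1/6 ↔ 1/6 = 1
(B ↔ A) ∧ (A ↔ A) = 1 ∧ 1 = 1
(A ↔ A) ∧ ((B ↔ A) ∧ (A ↔ A)) = 1 ∧ 1 = 1
((¬A → B) ↔ ¬B) → ((A ↔ A) ∧ ((B ↔ A) ∧ (A ↔ A))) = 0 → 1 = 1
¬(((B → B) ↔ (A ∧ B)) ∧ (A ↔ A)) → (((¬A → B) ↔ ¬B) → ((A ↔ A) ∧ ((B ↔ A) ∧ (A ↔ A)))) = 0 → 1 = 1
A ↔ A = 1/6 ↔ 1/6 = 1
A ↔ (A ↔ A) = 1/6 ↔ 1 = 1/6
B → B = 1/6 → 1/6 = 1
¬(B → B) = ¬1 = 0
(A ↔ (A ↔ A)) ∧ ¬(B → B) = 1/6 ∧ 0 = 0
B ∧ B = 1/6 ∧ 1/6 = 1/6
¬B = ¬1/6 = 0
(B ∧ B) → ¬B = 1/6 → 0 = 0
((A ↔ (A ↔ A)) ∧ ¬(B → B)) ↔ ((B ∧ B) → ¬B) = 0 ↔ 0 = 1
B ↔ A = 1/6 ↔ 1/6 = 1
B ∧ B = 1/6 ∧ 1/6 = 1/6
(B ↔ A) ↔ (B ∧ B) = 1 ↔ 1/6 = 1/6
A → A = 1/6 → 1/6 = 1
¬(A → A) = ¬1 = 0
((B ↔ A) ↔ (B ∧ B)) ↔ ¬(A → A) = 1/6 ↔ 0 = 0
(((A ↔ (A ↔ A)) ∧ ¬(B → B)) ↔ ((B ∧ B) → ¬B)) ∧ (((B ↔ A) ↔ (B ∧ B)) ↔ ¬(A → A)) = 1 ∧ 0 = 0
(¬(((B → B) ↔ (A ∧ B)) ∧ (A ↔ A)) → (((¬A → B) ↔ ¬B) → ((A ↔ A) ∧ ((B ↔ A) ∧ (A ↔ A))))) → ((((A ↔ (A ↔ A)) ∧ ¬(B → B)) ↔ ((B ∧ B) → ¬B)) ∧ (((B ↔ A) ↔ (B ∧ B)) ↔ ¬(A → A))) = 1 → 0 = 0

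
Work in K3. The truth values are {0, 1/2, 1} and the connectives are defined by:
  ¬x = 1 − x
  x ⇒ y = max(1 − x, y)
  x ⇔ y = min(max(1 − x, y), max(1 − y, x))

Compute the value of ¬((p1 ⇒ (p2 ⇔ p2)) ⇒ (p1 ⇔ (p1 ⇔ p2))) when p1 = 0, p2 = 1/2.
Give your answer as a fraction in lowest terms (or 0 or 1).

p2 ⇔ p2 = 1/2 ⇔ 1/2 = 1/2
p1 ⇒ (p2 ⇔ p2) = 0 ⇒ 1/2 = 1
p1 ⇔ p2 = 0 ⇔ 1/2 = 1/2
p1 ⇔ (p1 ⇔ p2) = 0 ⇔ 1/2 = 1/2
(p1 ⇒ (p2 ⇔ p2)) ⇒ (p1 ⇔ (p1 ⇔ p2)) = 1 ⇒ 1/2 = 1/2
¬((p1 ⇒ (p2 ⇔ p2)) ⇒ (p1 ⇔ (p1 ⇔ p2))) = ¬1/2 = 1/2

1/2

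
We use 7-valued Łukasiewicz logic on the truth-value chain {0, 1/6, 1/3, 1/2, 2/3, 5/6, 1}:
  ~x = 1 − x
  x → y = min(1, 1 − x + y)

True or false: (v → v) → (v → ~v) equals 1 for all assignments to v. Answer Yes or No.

Counterexample: take v = 2/3.
v → v = 2/3 → 2/3 = 1
~v = ~2/3 = 1/3
v → ~v = 2/3 → 1/3 = 2/3
(v → v) → (v → ~v) = 1 → 2/3 = 2/3
This gives 2/3 ≠ 1.

No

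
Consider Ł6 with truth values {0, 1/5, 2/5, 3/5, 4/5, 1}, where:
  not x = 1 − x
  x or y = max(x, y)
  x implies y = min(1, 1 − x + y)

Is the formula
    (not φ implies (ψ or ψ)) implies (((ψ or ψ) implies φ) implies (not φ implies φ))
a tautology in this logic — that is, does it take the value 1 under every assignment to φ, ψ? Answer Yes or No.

Yes

At φ = 3/5, ψ = 3/5, for instance:
not φ = not 3/5 = 2/5
ψ or ψ = 3/5 or 3/5 = 3/5
not φ implies (ψ or ψ) = 2/5 implies 3/5 = 1
(ψ or ψ) implies φ = 3/5 implies 3/5 = 1
not φ implies φ = 2/5 implies 3/5 = 1
((ψ or ψ) implies φ) implies (not φ implies φ) = 1 implies 1 = 1
(not φ implies (ψ or ψ)) implies (((ψ or ψ) implies φ) implies (not φ implies φ)) = 1 implies 1 = 1
and checking the remaining 35 assignments likewise gives ≥ 1 in every case.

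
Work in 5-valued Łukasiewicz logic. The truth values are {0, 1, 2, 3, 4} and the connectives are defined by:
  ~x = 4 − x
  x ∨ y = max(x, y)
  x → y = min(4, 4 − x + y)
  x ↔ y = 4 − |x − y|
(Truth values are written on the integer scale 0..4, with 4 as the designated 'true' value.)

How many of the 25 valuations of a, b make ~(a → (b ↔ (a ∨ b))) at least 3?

value 4: 1 assignment (counts)
value 3: 1 assignment (counts)
value 2: 2 assignments
value 1: 2 assignments
value 0: 19 assignments
So 2 of the 25 assignments meet the threshold.

2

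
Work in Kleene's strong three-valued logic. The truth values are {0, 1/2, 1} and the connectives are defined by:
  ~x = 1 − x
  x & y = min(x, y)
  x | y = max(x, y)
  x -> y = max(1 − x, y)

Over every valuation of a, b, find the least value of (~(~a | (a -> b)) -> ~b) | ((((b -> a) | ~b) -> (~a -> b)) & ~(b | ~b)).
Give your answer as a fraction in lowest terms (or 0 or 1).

1/2

Take a = 1/2, b = 1/2:
~a = ~1/2 = 1/2
a -> b = 1/2 -> 1/2 = 1/2
~a | (a -> b) = 1/2 | 1/2 = 1/2
~(~a | (a -> b)) = ~1/2 = 1/2
~b = ~1/2 = 1/2
~(~a | (a -> b)) -> ~b = 1/2 -> 1/2 = 1/2
b -> a = 1/2 -> 1/2 = 1/2
~b = ~1/2 = 1/2
(b -> a) | ~b = 1/2 | 1/2 = 1/2
~a = ~1/2 = 1/2
~a -> b = 1/2 -> 1/2 = 1/2
((b -> a) | ~b) -> (~a -> b) = 1/2 -> 1/2 = 1/2
~b = ~1/2 = 1/2
b | ~b = 1/2 | 1/2 = 1/2
~(b | ~b) = ~1/2 = 1/2
(((b -> a) | ~b) -> (~a -> b)) & ~(b | ~b) = 1/2 & 1/2 = 1/2
(~(~a | (a -> b)) -> ~b) | ((((b -> a) | ~b) -> (~a -> b)) & ~(b | ~b)) = 1/2 | 1/2 = 1/2
No assignment yields a value below 1/2, so this is the minimum.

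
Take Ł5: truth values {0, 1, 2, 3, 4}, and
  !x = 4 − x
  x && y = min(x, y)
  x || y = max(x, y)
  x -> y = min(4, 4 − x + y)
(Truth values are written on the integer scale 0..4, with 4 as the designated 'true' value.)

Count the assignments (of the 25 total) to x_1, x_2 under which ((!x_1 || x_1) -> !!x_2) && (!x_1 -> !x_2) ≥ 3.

value 4: 3 assignments (counts)
value 3: 6 assignments (counts)
value 2: 7 assignments
value 1: 6 assignments
value 0: 3 assignments
So 9 of the 25 assignments meet the threshold.

9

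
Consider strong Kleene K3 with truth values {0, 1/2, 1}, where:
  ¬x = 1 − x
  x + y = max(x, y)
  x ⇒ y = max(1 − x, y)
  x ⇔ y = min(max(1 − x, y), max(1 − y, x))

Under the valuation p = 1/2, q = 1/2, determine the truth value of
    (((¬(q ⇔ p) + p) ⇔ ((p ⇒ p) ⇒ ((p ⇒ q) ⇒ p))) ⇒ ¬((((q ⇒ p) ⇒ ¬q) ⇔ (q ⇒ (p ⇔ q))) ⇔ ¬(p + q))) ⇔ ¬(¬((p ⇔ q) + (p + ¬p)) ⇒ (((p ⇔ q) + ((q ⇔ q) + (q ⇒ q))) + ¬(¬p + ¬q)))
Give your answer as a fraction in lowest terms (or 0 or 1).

1/2

q ⇔ p = 1/2 ⇔ 1/2 = 1/2
¬(q ⇔ p) = ¬1/2 = 1/2
¬(q ⇔ p) + p = 1/2 + 1/2 = 1/2
p ⇒ p = 1/2 ⇒ 1/2 = 1/2
p ⇒ q = 1/2 ⇒ 1/2 = 1/2
(p ⇒ q) ⇒ p = 1/2 ⇒ 1/2 = 1/2
(p ⇒ p) ⇒ ((p ⇒ q) ⇒ p) = 1/2 ⇒ 1/2 = 1/2
(¬(q ⇔ p) + p) ⇔ ((p ⇒ p) ⇒ ((p ⇒ q) ⇒ p)) = 1/2 ⇔ 1/2 = 1/2
q ⇒ p = 1/2 ⇒ 1/2 = 1/2
¬q = ¬1/2 = 1/2
(q ⇒ p) ⇒ ¬q = 1/2 ⇒ 1/2 = 1/2
p ⇔ q = 1/2 ⇔ 1/2 = 1/2
q ⇒ (p ⇔ q) = 1/2 ⇒ 1/2 = 1/2
((q ⇒ p) ⇒ ¬q) ⇔ (q ⇒ (p ⇔ q)) = 1/2 ⇔ 1/2 = 1/2
p + q = 1/2 + 1/2 = 1/2
¬(p + q) = ¬1/2 = 1/2
(((q ⇒ p) ⇒ ¬q) ⇔ (q ⇒ (p ⇔ q))) ⇔ ¬(p + q) = 1/2 ⇔ 1/2 = 1/2
¬((((q ⇒ p) ⇒ ¬q) ⇔ (q ⇒ (p ⇔ q))) ⇔ ¬(p + q)) = ¬1/2 = 1/2
((¬(q ⇔ p) + p) ⇔ ((p ⇒ p) ⇒ ((p ⇒ q) ⇒ p))) ⇒ ¬((((q ⇒ p) ⇒ ¬q) ⇔ (q ⇒ (p ⇔ q))) ⇔ ¬(p + q)) = 1/2 ⇒ 1/2 = 1/2
p ⇔ q = 1/2 ⇔ 1/2 = 1/2
¬p = ¬1/2 = 1/2
p + ¬p = 1/2 + 1/2 = 1/2
(p ⇔ q) + (p + ¬p) = 1/2 + 1/2 = 1/2
¬((p ⇔ q) + (p + ¬p)) = ¬1/2 = 1/2
p ⇔ q = 1/2 ⇔ 1/2 = 1/2
q ⇔ q = 1/2 ⇔ 1/2 = 1/2
q ⇒ q = 1/2 ⇒ 1/2 = 1/2
(q ⇔ q) + (q ⇒ q) = 1/2 + 1/2 = 1/2
(p ⇔ q) + ((q ⇔ q) + (q ⇒ q)) = 1/2 + 1/2 = 1/2
¬p = ¬1/2 = 1/2
¬q = ¬1/2 = 1/2
¬p + ¬q = 1/2 + 1/2 = 1/2
¬(¬p + ¬q) = ¬1/2 = 1/2
((p ⇔ q) + ((q ⇔ q) + (q ⇒ q))) + ¬(¬p + ¬q) = 1/2 + 1/2 = 1/2
¬((p ⇔ q) + (p + ¬p)) ⇒ (((p ⇔ q) + ((q ⇔ q) + (q ⇒ q))) + ¬(¬p + ¬q)) = 1/2 ⇒ 1/2 = 1/2
¬(¬((p ⇔ q) + (p + ¬p)) ⇒ (((p ⇔ q) + ((q ⇔ q) + (q ⇒ q))) + ¬(¬p + ¬q))) = ¬1/2 = 1/2
(((¬(q ⇔ p) + p) ⇔ ((p ⇒ p) ⇒ ((p ⇒ q) ⇒ p))) ⇒ ¬((((q ⇒ p) ⇒ ¬q) ⇔ (q ⇒ (p ⇔ q))) ⇔ ¬(p + q))) ⇔ ¬(¬((p ⇔ q) + (p + ¬p)) ⇒ (((p ⇔ q) + ((q ⇔ q) + (q ⇒ q))) + ¬(¬p + ¬q))) = 1/2 ⇔ 1/2 = 1/2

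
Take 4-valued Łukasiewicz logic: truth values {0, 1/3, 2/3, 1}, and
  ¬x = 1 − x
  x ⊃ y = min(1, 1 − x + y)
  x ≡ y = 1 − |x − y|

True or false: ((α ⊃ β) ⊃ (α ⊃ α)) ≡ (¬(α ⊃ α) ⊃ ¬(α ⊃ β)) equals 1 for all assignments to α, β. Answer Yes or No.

Yes

α = 0, β = 0 ↦ 1
α = 0, β = 1/3 ↦ 1
α = 0, β = 2/3 ↦ 1
α = 0, β = 1 ↦ 1
α = 1/3, β = 0 ↦ 1
α = 1/3, β = 1/3 ↦ 1
α = 1/3, β = 2/3 ↦ 1
α = 1/3, β = 1 ↦ 1
α = 2/3, β = 0 ↦ 1
α = 2/3, β = 1/3 ↦ 1
α = 2/3, β = 2/3 ↦ 1
α = 2/3, β = 1 ↦ 1
α = 1, β = 0 ↦ 1
α = 1, β = 1/3 ↦ 1
α = 1, β = 2/3 ↦ 1
α = 1, β = 1 ↦ 1
Every assignment gives a value ≥ 1.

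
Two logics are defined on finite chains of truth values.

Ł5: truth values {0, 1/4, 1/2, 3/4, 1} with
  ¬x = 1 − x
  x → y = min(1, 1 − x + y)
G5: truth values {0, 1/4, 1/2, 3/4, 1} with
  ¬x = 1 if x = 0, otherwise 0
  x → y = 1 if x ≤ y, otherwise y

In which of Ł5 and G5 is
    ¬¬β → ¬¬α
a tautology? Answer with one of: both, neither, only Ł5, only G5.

neither

In Ł5: at α = 0, β = 1/4 the value is 3/4 — not a tautology.
In G5: at α = 0, β = 1/4 the value is 0 — not a tautology.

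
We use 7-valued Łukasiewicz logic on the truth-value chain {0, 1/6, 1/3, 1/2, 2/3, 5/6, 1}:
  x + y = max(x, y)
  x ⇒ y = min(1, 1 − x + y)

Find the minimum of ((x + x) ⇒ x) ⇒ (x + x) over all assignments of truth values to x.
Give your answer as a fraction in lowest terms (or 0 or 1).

Take x = 0:
x + x = 0 + 0 = 0
(x + x) ⇒ x = 0 ⇒ 0 = 1
x + x = 0 + 0 = 0
((x + x) ⇒ x) ⇒ (x + x) = 1 ⇒ 0 = 0
No assignment yields a value below 0, so this is the minimum.

0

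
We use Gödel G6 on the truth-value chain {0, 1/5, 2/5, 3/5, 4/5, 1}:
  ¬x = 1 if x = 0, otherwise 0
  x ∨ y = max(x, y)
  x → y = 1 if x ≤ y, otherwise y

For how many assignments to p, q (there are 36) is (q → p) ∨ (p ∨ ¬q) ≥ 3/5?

24

value 1: 21 assignments (counts)
value 4/5: 1 assignment (counts)
value 3/5: 2 assignments (counts)
value 2/5: 3 assignments
value 1/5: 4 assignments
value 0: 5 assignments
So 24 of the 36 assignments meet the threshold.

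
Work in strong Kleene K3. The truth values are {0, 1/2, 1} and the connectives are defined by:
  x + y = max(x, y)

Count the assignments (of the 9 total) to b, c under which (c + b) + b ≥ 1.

b = 0, c = 0 ↦ 0  <
b = 0, c = 1/2 ↦ 1/2  <
b = 0, c = 1 ↦ 1  ≥
b = 1/2, c = 0 ↦ 1/2  <
b = 1/2, c = 1/2 ↦ 1/2  <
b = 1/2, c = 1 ↦ 1  ≥
b = 1, c = 0 ↦ 1  ≥
b = 1, c = 1/2 ↦ 1  ≥
b = 1, c = 1 ↦ 1  ≥
So 5 of the 9 assignments meet the threshold.

5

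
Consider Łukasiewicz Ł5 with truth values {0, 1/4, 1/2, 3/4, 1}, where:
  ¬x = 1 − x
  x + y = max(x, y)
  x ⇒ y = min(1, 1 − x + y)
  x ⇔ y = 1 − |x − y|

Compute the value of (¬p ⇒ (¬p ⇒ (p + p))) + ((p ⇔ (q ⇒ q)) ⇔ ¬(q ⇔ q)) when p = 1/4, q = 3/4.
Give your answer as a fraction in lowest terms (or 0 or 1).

¬p = ¬1/4 = 3/4
¬p = ¬1/4 = 3/4
p + p = 1/4 + 1/4 = 1/4
¬p ⇒ (p + p) = 3/4 ⇒ 1/4 = 1/2
¬p ⇒ (¬p ⇒ (p + p)) = 3/4 ⇒ 1/2 = 3/4
q ⇒ q = 3/4 ⇒ 3/4 = 1
p ⇔ (q ⇒ q) = 1/4 ⇔ 1 = 1/4
q ⇔ q = 3/4 ⇔ 3/4 = 1
¬(q ⇔ q) = ¬1 = 0
(p ⇔ (q ⇒ q)) ⇔ ¬(q ⇔ q) = 1/4 ⇔ 0 = 3/4
(¬p ⇒ (¬p ⇒ (p + p))) + ((p ⇔ (q ⇒ q)) ⇔ ¬(q ⇔ q)) = 3/4 + 3/4 = 3/4

3/4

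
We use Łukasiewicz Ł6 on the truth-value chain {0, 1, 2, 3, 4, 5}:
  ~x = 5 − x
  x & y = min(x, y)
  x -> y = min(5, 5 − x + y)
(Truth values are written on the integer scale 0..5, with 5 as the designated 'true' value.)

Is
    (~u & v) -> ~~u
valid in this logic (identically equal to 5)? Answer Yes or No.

No

Counterexample: take u = 0, v = 1.
~u = ~0 = 5
~u & v = 5 & 1 = 1
~u = ~0 = 5
~~u = ~5 = 0
(~u & v) -> ~~u = 1 -> 0 = 4
This gives 4 ≠ 5.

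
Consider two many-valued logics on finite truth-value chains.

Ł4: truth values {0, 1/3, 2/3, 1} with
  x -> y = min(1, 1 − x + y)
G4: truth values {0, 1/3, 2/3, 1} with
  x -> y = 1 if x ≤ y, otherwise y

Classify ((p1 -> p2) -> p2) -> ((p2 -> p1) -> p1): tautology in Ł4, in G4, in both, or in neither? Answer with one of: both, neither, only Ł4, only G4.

only Ł4

In Ł4: every assignment gives 1 — tautology.
In G4: at p1 = 1/3, p2 = 0 the value is 1/3 — not a tautology.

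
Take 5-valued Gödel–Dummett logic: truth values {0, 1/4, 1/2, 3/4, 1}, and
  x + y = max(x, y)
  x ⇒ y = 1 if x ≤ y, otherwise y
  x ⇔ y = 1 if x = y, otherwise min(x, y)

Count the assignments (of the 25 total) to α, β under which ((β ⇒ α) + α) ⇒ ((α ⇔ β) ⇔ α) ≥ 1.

value 1: 11 assignments (counts)
value 3/4: 2 assignments
value 1/2: 3 assignments
value 1/4: 4 assignments
value 0: 5 assignments
So 11 of the 25 assignments meet the threshold.

11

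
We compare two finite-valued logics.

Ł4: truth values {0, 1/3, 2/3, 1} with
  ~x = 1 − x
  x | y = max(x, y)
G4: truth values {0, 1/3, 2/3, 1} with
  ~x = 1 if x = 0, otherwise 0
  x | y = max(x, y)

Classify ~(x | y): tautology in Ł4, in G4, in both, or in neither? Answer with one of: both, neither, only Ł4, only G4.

In Ł4: at x = 0, y = 1/3 the value is 2/3 — not a tautology.
In G4: at x = 0, y = 1/3 the value is 0 — not a tautology.

neither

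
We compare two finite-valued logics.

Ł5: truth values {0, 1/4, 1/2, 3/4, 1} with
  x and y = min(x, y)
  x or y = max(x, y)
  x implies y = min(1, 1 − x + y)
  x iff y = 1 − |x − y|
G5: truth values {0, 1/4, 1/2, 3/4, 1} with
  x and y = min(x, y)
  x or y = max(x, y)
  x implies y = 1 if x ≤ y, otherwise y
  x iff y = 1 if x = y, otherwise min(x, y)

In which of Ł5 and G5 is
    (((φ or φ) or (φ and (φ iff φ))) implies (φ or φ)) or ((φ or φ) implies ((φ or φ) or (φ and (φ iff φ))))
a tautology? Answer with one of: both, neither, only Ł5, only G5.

In Ł5: every assignment gives 1 — tautology.
In G5: every assignment gives 1 — tautology.

both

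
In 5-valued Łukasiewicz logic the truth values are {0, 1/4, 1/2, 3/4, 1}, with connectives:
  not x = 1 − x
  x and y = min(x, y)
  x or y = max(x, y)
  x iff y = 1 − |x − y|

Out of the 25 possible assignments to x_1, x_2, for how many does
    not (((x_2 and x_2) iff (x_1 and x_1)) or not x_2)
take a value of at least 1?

value 1: 1 assignment (counts)
value 3/4: 2 assignments
value 1/2: 4 assignments
value 1/4: 9 assignments
value 0: 9 assignments
So 1 of the 25 assignments meets the threshold.

1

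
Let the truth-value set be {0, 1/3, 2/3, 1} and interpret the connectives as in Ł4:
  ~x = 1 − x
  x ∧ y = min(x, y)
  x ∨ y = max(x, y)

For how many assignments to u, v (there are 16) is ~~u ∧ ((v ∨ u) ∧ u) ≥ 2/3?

u = 0, v = 0 ↦ 0  <
u = 0, v = 1/3 ↦ 0  <
u = 0, v = 2/3 ↦ 0  <
u = 0, v = 1 ↦ 0  <
u = 1/3, v = 0 ↦ 1/3  <
u = 1/3, v = 1/3 ↦ 1/3  <
u = 1/3, v = 2/3 ↦ 1/3  <
u = 1/3, v = 1 ↦ 1/3  <
u = 2/3, v = 0 ↦ 2/3  ≥
u = 2/3, v = 1/3 ↦ 2/3  ≥
u = 2/3, v = 2/3 ↦ 2/3  ≥
u = 2/3, v = 1 ↦ 2/3  ≥
u = 1, v = 0 ↦ 1  ≥
u = 1, v = 1/3 ↦ 1  ≥
u = 1, v = 2/3 ↦ 1  ≥
u = 1, v = 1 ↦ 1  ≥
So 8 of the 16 assignments meet the threshold.

8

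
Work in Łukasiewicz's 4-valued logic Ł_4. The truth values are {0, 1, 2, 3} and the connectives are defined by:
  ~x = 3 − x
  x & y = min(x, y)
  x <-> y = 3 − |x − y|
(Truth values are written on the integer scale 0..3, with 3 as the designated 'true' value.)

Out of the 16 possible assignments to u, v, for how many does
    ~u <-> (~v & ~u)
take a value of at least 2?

13

u = 0, v = 0 ↦ 3  ≥
u = 0, v = 1 ↦ 2  ≥
u = 0, v = 2 ↦ 1  <
u = 0, v = 3 ↦ 0  <
u = 1, v = 0 ↦ 3  ≥
u = 1, v = 1 ↦ 3  ≥
u = 1, v = 2 ↦ 2  ≥
u = 1, v = 3 ↦ 1  <
u = 2, v = 0 ↦ 3  ≥
u = 2, v = 1 ↦ 3  ≥
u = 2, v = 2 ↦ 3  ≥
u = 2, v = 3 ↦ 2  ≥
u = 3, v = 0 ↦ 3  ≥
u = 3, v = 1 ↦ 3  ≥
u = 3, v = 2 ↦ 3  ≥
u = 3, v = 3 ↦ 3  ≥
So 13 of the 16 assignments meet the threshold.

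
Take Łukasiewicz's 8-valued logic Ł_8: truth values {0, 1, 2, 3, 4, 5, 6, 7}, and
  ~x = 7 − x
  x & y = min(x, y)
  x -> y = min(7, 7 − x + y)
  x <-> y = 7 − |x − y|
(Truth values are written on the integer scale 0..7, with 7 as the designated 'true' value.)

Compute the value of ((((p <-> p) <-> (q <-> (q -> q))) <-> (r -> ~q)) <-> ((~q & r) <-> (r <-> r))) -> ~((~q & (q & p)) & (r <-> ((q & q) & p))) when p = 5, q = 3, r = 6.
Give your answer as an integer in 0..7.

p <-> p = 5 <-> 5 = 7
q -> q = 3 -> 3 = 7
q <-> (q -> q) = 3 <-> 7 = 3
(p <-> p) <-> (q <-> (q -> q)) = 7 <-> 3 = 3
~q = ~3 = 4
r -> ~q = 6 -> 4 = 5
((p <-> p) <-> (q <-> (q -> q))) <-> (r -> ~q) = 3 <-> 5 = 5
~q = ~3 = 4
~q & r = 4 & 6 = 4
r <-> r = 6 <-> 6 = 7
(~q & r) <-> (r <-> r) = 4 <-> 7 = 4
(((p <-> p) <-> (q <-> (q -> q))) <-> (r -> ~q)) <-> ((~q & r) <-> (r <-> r)) = 5 <-> 4 = 6
~q = ~3 = 4
q & p = 3 & 5 = 3
~q & (q & p) = 4 & 3 = 3
q & q = 3 & 3 = 3
(q & q) & p = 3 & 5 = 3
r <-> ((q & q) & p) = 6 <-> 3 = 4
(~q & (q & p)) & (r <-> ((q & q) & p)) = 3 & 4 = 3
~((~q & (q & p)) & (r <-> ((q & q) & p))) = ~3 = 4
((((p <-> p) <-> (q <-> (q -> q))) <-> (r -> ~q)) <-> ((~q & r) <-> (r <-> r))) -> ~((~q & (q & p)) & (r <-> ((q & q) & p))) = 6 -> 4 = 5

5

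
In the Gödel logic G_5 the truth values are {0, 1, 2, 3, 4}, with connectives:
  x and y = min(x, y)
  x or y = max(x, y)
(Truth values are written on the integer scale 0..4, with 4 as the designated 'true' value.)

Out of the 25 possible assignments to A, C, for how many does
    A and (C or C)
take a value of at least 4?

1

value 4: 1 assignment (counts)
value 3: 3 assignments
value 2: 5 assignments
value 1: 7 assignments
value 0: 9 assignments
So 1 of the 25 assignments meets the threshold.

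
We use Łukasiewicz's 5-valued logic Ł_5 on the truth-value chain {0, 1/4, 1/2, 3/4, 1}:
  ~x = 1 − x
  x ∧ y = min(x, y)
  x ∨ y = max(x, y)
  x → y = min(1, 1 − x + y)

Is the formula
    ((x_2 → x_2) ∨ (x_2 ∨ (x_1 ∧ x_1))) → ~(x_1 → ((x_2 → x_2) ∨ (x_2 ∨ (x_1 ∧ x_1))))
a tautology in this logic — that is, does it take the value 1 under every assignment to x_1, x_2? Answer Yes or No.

Counterexample: take x_1 = 0, x_2 = 0.
x_2 → x_2 = 0 → 0 = 1
x_1 ∧ x_1 = 0 ∧ 0 = 0
x_2 ∨ (x_1 ∧ x_1) = 0 ∨ 0 = 0
(x_2 → x_2) ∨ (x_2 ∨ (x_1 ∧ x_1)) = 1 ∨ 0 = 1
x_1 → ((x_2 → x_2) ∨ (x_2 ∨ (x_1 ∧ x_1))) = 0 → 1 = 1
~(x_1 → ((x_2 → x_2) ∨ (x_2 ∨ (x_1 ∧ x_1)))) = ~1 = 0
((x_2 → x_2) ∨ (x_2 ∨ (x_1 ∧ x_1))) → ~(x_1 → ((x_2 → x_2) ∨ (x_2 ∨ (x_1 ∧ x_1)))) = 1 → 0 = 0
This gives 0 ≠ 1.

No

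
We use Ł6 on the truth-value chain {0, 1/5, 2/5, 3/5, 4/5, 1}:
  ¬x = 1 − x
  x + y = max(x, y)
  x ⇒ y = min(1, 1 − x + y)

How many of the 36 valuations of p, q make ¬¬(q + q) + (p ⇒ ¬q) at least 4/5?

33

value 1: 26 assignments (counts)
value 4/5: 7 assignments (counts)
value 3/5: 3 assignments
So 33 of the 36 assignments meet the threshold.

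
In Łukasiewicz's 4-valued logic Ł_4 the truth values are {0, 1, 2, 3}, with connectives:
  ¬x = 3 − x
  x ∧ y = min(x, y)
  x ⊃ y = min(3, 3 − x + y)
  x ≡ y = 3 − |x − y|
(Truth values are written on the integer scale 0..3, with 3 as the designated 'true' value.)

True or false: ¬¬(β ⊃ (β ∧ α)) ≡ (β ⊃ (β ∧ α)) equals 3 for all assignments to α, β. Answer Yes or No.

α = 0, β = 0 ↦ 3
α = 0, β = 1 ↦ 3
α = 0, β = 2 ↦ 3
α = 0, β = 3 ↦ 3
α = 1, β = 0 ↦ 3
α = 1, β = 1 ↦ 3
α = 1, β = 2 ↦ 3
α = 1, β = 3 ↦ 3
α = 2, β = 0 ↦ 3
α = 2, β = 1 ↦ 3
α = 2, β = 2 ↦ 3
α = 2, β = 3 ↦ 3
α = 3, β = 0 ↦ 3
α = 3, β = 1 ↦ 3
α = 3, β = 2 ↦ 3
α = 3, β = 3 ↦ 3
Every assignment gives a value ≥ 3.

Yes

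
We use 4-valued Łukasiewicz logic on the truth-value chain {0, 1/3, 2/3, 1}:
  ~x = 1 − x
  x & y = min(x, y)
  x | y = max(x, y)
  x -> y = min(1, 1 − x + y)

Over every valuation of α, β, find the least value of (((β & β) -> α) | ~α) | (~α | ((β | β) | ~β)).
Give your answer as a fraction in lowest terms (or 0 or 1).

Take α = 1/3, β = 2/3:
β & β = 2/3 & 2/3 = 2/3
(β & β) -> α = 2/3 -> 1/3 = 2/3
~α = ~1/3 = 2/3
((β & β) -> α) | ~α = 2/3 | 2/3 = 2/3
~α = ~1/3 = 2/3
β | β = 2/3 | 2/3 = 2/3
~β = ~2/3 = 1/3
(β | β) | ~β = 2/3 | 1/3 = 2/3
~α | ((β | β) | ~β) = 2/3 | 2/3 = 2/3
(((β & β) -> α) | ~α) | (~α | ((β | β) | ~β)) = 2/3 | 2/3 = 2/3
No assignment yields a value below 2/3, so this is the minimum.

2/3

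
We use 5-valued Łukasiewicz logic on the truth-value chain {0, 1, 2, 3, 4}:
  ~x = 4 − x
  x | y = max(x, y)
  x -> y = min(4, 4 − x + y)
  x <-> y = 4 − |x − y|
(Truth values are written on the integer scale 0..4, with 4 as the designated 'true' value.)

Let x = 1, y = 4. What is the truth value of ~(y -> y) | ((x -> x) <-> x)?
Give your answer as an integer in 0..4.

1

y -> y = 4 -> 4 = 4
~(y -> y) = ~4 = 0
x -> x = 1 -> 1 = 4
(x -> x) <-> x = 4 <-> 1 = 1
~(y -> y) | ((x -> x) <-> x) = 0 | 1 = 1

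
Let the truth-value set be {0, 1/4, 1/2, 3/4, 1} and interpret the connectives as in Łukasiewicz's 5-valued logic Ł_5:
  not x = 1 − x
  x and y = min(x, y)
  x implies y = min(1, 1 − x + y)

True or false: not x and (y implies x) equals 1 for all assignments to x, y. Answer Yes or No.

Counterexample: take x = 0, y = 1/4.
not x = not 0 = 1
y implies x = 1/4 implies 0 = 3/4
not x and (y implies x) = 1 and 3/4 = 3/4
This gives 3/4 ≠ 1.

No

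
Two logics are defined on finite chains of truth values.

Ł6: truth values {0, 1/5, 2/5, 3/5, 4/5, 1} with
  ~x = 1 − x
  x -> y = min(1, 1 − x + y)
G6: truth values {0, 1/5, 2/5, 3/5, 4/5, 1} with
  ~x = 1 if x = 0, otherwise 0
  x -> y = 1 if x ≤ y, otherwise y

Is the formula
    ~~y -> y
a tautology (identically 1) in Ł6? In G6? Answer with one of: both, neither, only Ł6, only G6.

In Ł6: every assignment gives 1 — tautology.
In G6: at y = 1/5 the value is 1/5 — not a tautology.

only Ł6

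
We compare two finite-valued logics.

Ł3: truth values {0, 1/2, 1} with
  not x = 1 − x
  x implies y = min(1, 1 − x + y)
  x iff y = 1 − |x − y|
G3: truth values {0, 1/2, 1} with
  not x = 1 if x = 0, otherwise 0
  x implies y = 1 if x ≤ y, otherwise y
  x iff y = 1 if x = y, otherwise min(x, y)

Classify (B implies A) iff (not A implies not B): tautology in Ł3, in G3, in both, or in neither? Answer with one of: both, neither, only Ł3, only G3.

only Ł3

In Ł3: every assignment gives 1 — tautology.
In G3: at A = 1/2, B = 1 the value is 1/2 — not a tautology.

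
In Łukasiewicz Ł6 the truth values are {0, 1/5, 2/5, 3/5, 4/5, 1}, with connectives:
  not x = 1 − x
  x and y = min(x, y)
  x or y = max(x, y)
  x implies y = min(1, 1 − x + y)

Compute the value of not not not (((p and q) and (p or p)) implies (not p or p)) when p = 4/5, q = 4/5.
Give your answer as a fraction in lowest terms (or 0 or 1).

p and q = 4/5 and 4/5 = 4/5
p or p = 4/5 or 4/5 = 4/5
(p and q) and (p or p) = 4/5 and 4/5 = 4/5
not p = not 4/5 = 1/5
not p or p = 1/5 or 4/5 = 4/5
((p and q) and (p or p)) implies (not p or p) = 4/5 implies 4/5 = 1
not (((p and q) and (p or p)) implies (not p or p)) = not 1 = 0
not not (((p and q) and (p or p)) implies (not p or p)) = not 0 = 1
not not not (((p and q) and (p or p)) implies (not p or p)) = not 1 = 0

0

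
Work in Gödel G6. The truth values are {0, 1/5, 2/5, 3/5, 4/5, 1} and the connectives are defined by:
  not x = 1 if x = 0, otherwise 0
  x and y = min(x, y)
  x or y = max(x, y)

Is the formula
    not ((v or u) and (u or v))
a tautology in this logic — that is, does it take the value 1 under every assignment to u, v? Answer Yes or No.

No

Counterexample: take u = 0, v = 1/5.
v or u = 1/5 or 0 = 1/5
u or v = 0 or 1/5 = 1/5
(v or u) and (u or v) = 1/5 and 1/5 = 1/5
not ((v or u) and (u or v)) = not 1/5 = 0
This gives 0 ≠ 1.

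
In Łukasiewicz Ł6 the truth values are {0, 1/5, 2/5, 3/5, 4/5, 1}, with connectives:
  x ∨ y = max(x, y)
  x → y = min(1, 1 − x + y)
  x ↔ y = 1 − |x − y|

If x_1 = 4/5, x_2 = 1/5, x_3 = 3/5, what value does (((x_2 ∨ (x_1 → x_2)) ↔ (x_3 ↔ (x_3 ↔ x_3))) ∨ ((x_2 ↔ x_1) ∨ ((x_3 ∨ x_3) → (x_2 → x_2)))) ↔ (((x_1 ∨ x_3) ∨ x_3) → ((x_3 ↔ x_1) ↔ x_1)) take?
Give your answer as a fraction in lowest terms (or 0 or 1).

1

x_1 → x_2 = 4/5 → 1/5 = 2/5
x_2 ∨ (x_1 → x_2) = 1/5 ∨ 2/5 = 2/5
x_3 ↔ x_3 = 3/5 ↔ 3/5 = 1
x_3 ↔ (x_3 ↔ x_3) = 3/5 ↔ 1 = 3/5
(x_2 ∨ (x_1 → x_2)) ↔ (x_3 ↔ (x_3 ↔ x_3)) = 2/5 ↔ 3/5 = 4/5
x_2 ↔ x_1 = 1/5 ↔ 4/5 = 2/5
x_3 ∨ x_3 = 3/5 ∨ 3/5 = 3/5
x_2 → x_2 = 1/5 → 1/5 = 1
(x_3 ∨ x_3) → (x_2 → x_2) = 3/5 → 1 = 1
(x_2 ↔ x_1) ∨ ((x_3 ∨ x_3) → (x_2 → x_2)) = 2/5 ∨ 1 = 1
((x_2 ∨ (x_1 → x_2)) ↔ (x_3 ↔ (x_3 ↔ x_3))) ∨ ((x_2 ↔ x_1) ∨ ((x_3 ∨ x_3) → (x_2 → x_2))) = 4/5 ∨ 1 = 1
x_1 ∨ x_3 = 4/5 ∨ 3/5 = 4/5
(x_1 ∨ x_3) ∨ x_3 = 4/5 ∨ 3/5 = 4/5
x_3 ↔ x_1 = 3/5 ↔ 4/5 = 4/5
(x_3 ↔ x_1) ↔ x_1 = 4/5 ↔ 4/5 = 1
((x_1 ∨ x_3) ∨ x_3) → ((x_3 ↔ x_1) ↔ x_1) = 4/5 → 1 = 1
(((x_2 ∨ (x_1 → x_2)) ↔ (x_3 ↔ (x_3 ↔ x_3))) ∨ ((x_2 ↔ x_1) ∨ ((x_3 ∨ x_3) → (x_2 → x_2)))) ↔ (((x_1 ∨ x_3) ∨ x_3) → ((x_3 ↔ x_1) ↔ x_1)) = 1 ↔ 1 = 1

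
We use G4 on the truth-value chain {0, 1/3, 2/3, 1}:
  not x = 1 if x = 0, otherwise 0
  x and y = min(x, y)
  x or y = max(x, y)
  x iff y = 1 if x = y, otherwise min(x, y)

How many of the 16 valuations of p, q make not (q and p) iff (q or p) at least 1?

2

p = 0, q = 0 ↦ 0  <
p = 0, q = 1/3 ↦ 1/3  <
p = 0, q = 2/3 ↦ 2/3  <
p = 0, q = 1 ↦ 1  ≥
p = 1/3, q = 0 ↦ 1/3  <
p = 1/3, q = 1/3 ↦ 0  <
p = 1/3, q = 2/3 ↦ 0  <
p = 1/3, q = 1 ↦ 0  <
p = 2/3, q = 0 ↦ 2/3  <
p = 2/3, q = 1/3 ↦ 0  <
p = 2/3, q = 2/3 ↦ 0  <
p = 2/3, q = 1 ↦ 0  <
p = 1, q = 0 ↦ 1  ≥
p = 1, q = 1/3 ↦ 0  <
p = 1, q = 2/3 ↦ 0  <
p = 1, q = 1 ↦ 0  <
So 2 of the 16 assignments meet the threshold.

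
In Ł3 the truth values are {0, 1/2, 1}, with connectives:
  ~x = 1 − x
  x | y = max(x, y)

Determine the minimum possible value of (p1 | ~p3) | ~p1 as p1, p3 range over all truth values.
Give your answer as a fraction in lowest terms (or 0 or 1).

1/2

Take p1 = 1/2, p3 = 1/2:
~p3 = ~1/2 = 1/2
p1 | ~p3 = 1/2 | 1/2 = 1/2
~p1 = ~1/2 = 1/2
(p1 | ~p3) | ~p1 = 1/2 | 1/2 = 1/2
No assignment yields a value below 1/2, so this is the minimum.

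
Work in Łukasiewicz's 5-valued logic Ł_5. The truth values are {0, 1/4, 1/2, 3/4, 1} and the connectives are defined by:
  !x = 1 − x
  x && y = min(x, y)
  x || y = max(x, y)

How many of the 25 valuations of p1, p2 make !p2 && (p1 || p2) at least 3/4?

4

value 1: 1 assignment (counts)
value 3/4: 3 assignments (counts)
value 1/2: 7 assignments
value 1/4: 8 assignments
value 0: 6 assignments
So 4 of the 25 assignments meet the threshold.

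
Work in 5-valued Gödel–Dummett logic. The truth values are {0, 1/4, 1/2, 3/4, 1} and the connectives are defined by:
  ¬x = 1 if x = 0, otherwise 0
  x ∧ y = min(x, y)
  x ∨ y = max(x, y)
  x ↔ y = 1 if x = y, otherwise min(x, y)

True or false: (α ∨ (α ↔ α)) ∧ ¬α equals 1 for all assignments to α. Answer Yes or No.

Counterexample: take α = 1/4.
α ↔ α = 1/4 ↔ 1/4 = 1
α ∨ (α ↔ α) = 1/4 ∨ 1 = 1
¬α = ¬1/4 = 0
(α ∨ (α ↔ α)) ∧ ¬α = 1 ∧ 0 = 0
This gives 0 ≠ 1.

No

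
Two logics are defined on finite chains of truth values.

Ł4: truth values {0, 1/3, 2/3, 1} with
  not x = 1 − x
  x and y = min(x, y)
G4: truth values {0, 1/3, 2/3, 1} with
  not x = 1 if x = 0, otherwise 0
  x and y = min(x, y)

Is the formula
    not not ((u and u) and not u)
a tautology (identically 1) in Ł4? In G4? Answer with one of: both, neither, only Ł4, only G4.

In Ł4: at u = 0 the value is 0 — not a tautology.
In G4: at u = 0 the value is 0 — not a tautology.

neither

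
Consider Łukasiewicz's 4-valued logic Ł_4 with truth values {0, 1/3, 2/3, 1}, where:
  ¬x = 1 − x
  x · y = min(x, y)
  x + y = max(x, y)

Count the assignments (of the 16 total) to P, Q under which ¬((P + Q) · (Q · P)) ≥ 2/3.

12

P = 0, Q = 0 ↦ 1  ≥
P = 0, Q = 1/3 ↦ 1  ≥
P = 0, Q = 2/3 ↦ 1  ≥
P = 0, Q = 1 ↦ 1  ≥
P = 1/3, Q = 0 ↦ 1  ≥
P = 1/3, Q = 1/3 ↦ 2/3  ≥
P = 1/3, Q = 2/3 ↦ 2/3  ≥
P = 1/3, Q = 1 ↦ 2/3  ≥
P = 2/3, Q = 0 ↦ 1  ≥
P = 2/3, Q = 1/3 ↦ 2/3  ≥
P = 2/3, Q = 2/3 ↦ 1/3  <
P = 2/3, Q = 1 ↦ 1/3  <
P = 1, Q = 0 ↦ 1  ≥
P = 1, Q = 1/3 ↦ 2/3  ≥
P = 1, Q = 2/3 ↦ 1/3  <
P = 1, Q = 1 ↦ 0  <
So 12 of the 16 assignments meet the threshold.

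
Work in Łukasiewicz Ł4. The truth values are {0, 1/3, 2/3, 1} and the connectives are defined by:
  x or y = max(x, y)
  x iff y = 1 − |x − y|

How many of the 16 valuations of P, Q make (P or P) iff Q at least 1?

4

P = 0, Q = 0 ↦ 1  ≥
P = 0, Q = 1/3 ↦ 2/3  <
P = 0, Q = 2/3 ↦ 1/3  <
P = 0, Q = 1 ↦ 0  <
P = 1/3, Q = 0 ↦ 2/3  <
P = 1/3, Q = 1/3 ↦ 1  ≥
P = 1/3, Q = 2/3 ↦ 2/3  <
P = 1/3, Q = 1 ↦ 1/3  <
P = 2/3, Q = 0 ↦ 1/3  <
P = 2/3, Q = 1/3 ↦ 2/3  <
P = 2/3, Q = 2/3 ↦ 1  ≥
P = 2/3, Q = 1 ↦ 2/3  <
P = 1, Q = 0 ↦ 0  <
P = 1, Q = 1/3 ↦ 1/3  <
P = 1, Q = 2/3 ↦ 2/3  <
P = 1, Q = 1 ↦ 1  ≥
So 4 of the 16 assignments meet the threshold.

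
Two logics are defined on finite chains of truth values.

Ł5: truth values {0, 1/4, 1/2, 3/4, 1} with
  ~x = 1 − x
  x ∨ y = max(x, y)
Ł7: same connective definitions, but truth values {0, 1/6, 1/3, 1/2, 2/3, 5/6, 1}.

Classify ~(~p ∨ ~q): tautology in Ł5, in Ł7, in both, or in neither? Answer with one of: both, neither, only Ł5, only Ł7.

In Ł5: at p = 0, q = 0 the value is 0 — not a tautology.
In Ł7: at p = 0, q = 0 the value is 0 — not a tautology.

neither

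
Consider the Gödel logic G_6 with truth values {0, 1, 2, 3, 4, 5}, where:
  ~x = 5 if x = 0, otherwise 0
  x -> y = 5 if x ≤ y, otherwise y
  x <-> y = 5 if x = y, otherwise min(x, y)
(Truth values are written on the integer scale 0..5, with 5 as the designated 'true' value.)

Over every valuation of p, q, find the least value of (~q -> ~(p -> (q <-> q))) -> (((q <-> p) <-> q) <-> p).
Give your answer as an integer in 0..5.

Take p = 2, q = 1:
~q = ~1 = 0
q <-> q = 1 <-> 1 = 5
p -> (q <-> q) = 2 -> 5 = 5
~(p -> (q <-> q)) = ~5 = 0
~q -> ~(p -> (q <-> q)) = 0 -> 0 = 5
q <-> p = 1 <-> 2 = 1
(q <-> p) <-> q = 1 <-> 1 = 5
((q <-> p) <-> q) <-> p = 5 <-> 2 = 2
(~q -> ~(p -> (q <-> q))) -> (((q <-> p) <-> q) <-> p) = 5 -> 2 = 2
No assignment yields a value below 2, so this is the minimum.

2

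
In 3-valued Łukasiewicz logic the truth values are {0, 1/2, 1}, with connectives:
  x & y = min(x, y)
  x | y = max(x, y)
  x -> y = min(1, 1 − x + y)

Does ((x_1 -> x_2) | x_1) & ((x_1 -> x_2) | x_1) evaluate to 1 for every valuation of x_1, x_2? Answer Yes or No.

No

Counterexample: take x_1 = 1/2, x_2 = 0.
x_1 -> x_2 = 1/2 -> 0 = 1/2
(x_1 -> x_2) | x_1 = 1/2 | 1/2 = 1/2
((x_1 -> x_2) | x_1) & ((x_1 -> x_2) | x_1) = 1/2 & 1/2 = 1/2
This gives 1/2 ≠ 1.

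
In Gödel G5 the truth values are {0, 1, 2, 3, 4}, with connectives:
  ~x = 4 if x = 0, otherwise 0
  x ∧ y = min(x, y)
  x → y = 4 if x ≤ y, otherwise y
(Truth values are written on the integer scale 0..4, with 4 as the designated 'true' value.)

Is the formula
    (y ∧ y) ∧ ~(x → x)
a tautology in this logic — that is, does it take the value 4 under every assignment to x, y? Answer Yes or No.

No

Counterexample: take x = 0, y = 0.
y ∧ y = 0 ∧ 0 = 0
x → x = 0 → 0 = 4
~(x → x) = ~4 = 0
(y ∧ y) ∧ ~(x → x) = 0 ∧ 0 = 0
This gives 0 ≠ 4.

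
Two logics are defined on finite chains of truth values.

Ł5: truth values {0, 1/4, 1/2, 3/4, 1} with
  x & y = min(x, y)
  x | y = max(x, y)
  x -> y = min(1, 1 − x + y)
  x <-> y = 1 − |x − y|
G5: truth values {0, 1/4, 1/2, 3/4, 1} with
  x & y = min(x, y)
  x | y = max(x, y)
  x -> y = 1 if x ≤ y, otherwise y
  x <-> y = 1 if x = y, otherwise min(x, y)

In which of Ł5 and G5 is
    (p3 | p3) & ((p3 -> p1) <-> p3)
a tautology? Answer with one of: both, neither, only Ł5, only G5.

In Ł5: at p1 = 0, p3 = 0 the value is 0 — not a tautology.
In G5: at p1 = 0, p3 = 0 the value is 0 — not a tautology.

neither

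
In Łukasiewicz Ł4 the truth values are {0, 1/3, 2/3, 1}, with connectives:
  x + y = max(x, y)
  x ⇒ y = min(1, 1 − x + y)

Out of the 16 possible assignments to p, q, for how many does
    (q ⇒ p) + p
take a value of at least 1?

p = 0, q = 0 ↦ 1  ≥
p = 0, q = 1/3 ↦ 2/3  <
p = 0, q = 2/3 ↦ 1/3  <
p = 0, q = 1 ↦ 0  <
p = 1/3, q = 0 ↦ 1  ≥
p = 1/3, q = 1/3 ↦ 1  ≥
p = 1/3, q = 2/3 ↦ 2/3  <
p = 1/3, q = 1 ↦ 1/3  <
p = 2/3, q = 0 ↦ 1  ≥
p = 2/3, q = 1/3 ↦ 1  ≥
p = 2/3, q = 2/3 ↦ 1  ≥
p = 2/3, q = 1 ↦ 2/3  <
p = 1, q = 0 ↦ 1  ≥
p = 1, q = 1/3 ↦ 1  ≥
p = 1, q = 2/3 ↦ 1  ≥
p = 1, q = 1 ↦ 1  ≥
So 10 of the 16 assignments meet the threshold.

10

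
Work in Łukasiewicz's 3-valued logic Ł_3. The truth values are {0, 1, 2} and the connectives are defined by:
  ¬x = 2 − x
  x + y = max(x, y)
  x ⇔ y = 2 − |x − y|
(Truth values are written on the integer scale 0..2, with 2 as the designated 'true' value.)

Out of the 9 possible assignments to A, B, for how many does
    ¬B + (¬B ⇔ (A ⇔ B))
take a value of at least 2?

6

A = 0, B = 0 ↦ 2  ≥
A = 0, B = 1 ↦ 2  ≥
A = 0, B = 2 ↦ 2  ≥
A = 1, B = 0 ↦ 2  ≥
A = 1, B = 1 ↦ 1  <
A = 1, B = 2 ↦ 1  <
A = 2, B = 0 ↦ 2  ≥
A = 2, B = 1 ↦ 2  ≥
A = 2, B = 2 ↦ 0  <
So 6 of the 9 assignments meet the threshold.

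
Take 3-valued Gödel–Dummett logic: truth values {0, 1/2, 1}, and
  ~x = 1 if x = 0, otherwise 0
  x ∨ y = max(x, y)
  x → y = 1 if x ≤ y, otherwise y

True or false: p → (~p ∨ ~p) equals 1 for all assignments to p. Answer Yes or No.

No

Counterexample: take p = 1/2.
~p = ~1/2 = 0
~p = ~1/2 = 0
~p ∨ ~p = 0 ∨ 0 = 0
p → (~p ∨ ~p) = 1/2 → 0 = 0
This gives 0 ≠ 1.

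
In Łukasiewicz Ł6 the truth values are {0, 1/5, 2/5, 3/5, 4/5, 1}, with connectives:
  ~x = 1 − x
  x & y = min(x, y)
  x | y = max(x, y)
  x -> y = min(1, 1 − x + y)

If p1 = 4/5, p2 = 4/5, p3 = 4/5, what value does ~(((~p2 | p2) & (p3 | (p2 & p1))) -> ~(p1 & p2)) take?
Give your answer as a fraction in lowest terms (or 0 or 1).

3/5

~p2 = ~4/5 = 1/5
~p2 | p2 = 1/5 | 4/5 = 4/5
p2 & p1 = 4/5 & 4/5 = 4/5
p3 | (p2 & p1) = 4/5 | 4/5 = 4/5
(~p2 | p2) & (p3 | (p2 & p1)) = 4/5 & 4/5 = 4/5
p1 & p2 = 4/5 & 4/5 = 4/5
~(p1 & p2) = ~4/5 = 1/5
((~p2 | p2) & (p3 | (p2 & p1))) -> ~(p1 & p2) = 4/5 -> 1/5 = 2/5
~(((~p2 | p2) & (p3 | (p2 & p1))) -> ~(p1 & p2)) = ~2/5 = 3/5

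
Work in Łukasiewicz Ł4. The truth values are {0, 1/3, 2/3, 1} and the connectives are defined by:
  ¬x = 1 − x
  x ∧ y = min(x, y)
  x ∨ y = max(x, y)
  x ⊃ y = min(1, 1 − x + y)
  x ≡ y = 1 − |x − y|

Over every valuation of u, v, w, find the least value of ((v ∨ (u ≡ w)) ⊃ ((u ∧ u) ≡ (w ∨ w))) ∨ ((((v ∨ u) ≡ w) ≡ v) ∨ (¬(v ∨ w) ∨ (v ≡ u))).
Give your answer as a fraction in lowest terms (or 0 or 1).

Take u = 0, v = 2/3, w = 2/3:
u ≡ w = 0 ≡ 2/3 = 1/3
v ∨ (u ≡ w) = 2/3 ∨ 1/3 = 2/3
u ∧ u = 0 ∧ 0 = 0
w ∨ w = 2/3 ∨ 2/3 = 2/3
(u ∧ u) ≡ (w ∨ w) = 0 ≡ 2/3 = 1/3
(v ∨ (u ≡ w)) ⊃ ((u ∧ u) ≡ (w ∨ w)) = 2/3 ⊃ 1/3 = 2/3
v ∨ u = 2/3 ∨ 0 = 2/3
(v ∨ u) ≡ w = 2/3 ≡ 2/3 = 1
((v ∨ u) ≡ w) ≡ v = 1 ≡ 2/3 = 2/3
v ∨ w = 2/3 ∨ 2/3 = 2/3
¬(v ∨ w) = ¬2/3 = 1/3
v ≡ u = 2/3 ≡ 0 = 1/3
¬(v ∨ w) ∨ (v ≡ u) = 1/3 ∨ 1/3 = 1/3
(((v ∨ u) ≡ w) ≡ v) ∨ (¬(v ∨ w) ∨ (v ≡ u)) = 2/3 ∨ 1/3 = 2/3
((v ∨ (u ≡ w)) ⊃ ((u ∧ u) ≡ (w ∨ w))) ∨ ((((v ∨ u) ≡ w) ≡ v) ∨ (¬(v ∨ w) ∨ (v ≡ u))) = 2/3 ∨ 2/3 = 2/3
No assignment yields a value below 2/3, so this is the minimum.

2/3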